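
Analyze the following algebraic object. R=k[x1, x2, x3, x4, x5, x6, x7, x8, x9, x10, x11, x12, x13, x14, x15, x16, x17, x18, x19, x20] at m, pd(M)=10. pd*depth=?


pd+depth=20
depth=20-10=10
pd*depth=10*10=100


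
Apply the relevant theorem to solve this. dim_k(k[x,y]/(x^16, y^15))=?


Basis: x^i*y^j, i<16, j<15
16*15=240


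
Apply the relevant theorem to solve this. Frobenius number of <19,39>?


gcd(19,39)=1 => F=ab-a-b=19*39-19-39=741-58=683


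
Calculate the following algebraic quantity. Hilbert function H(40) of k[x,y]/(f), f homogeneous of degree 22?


H(t)=d for t>=d-1.
d=22, t=40
H(40)=22


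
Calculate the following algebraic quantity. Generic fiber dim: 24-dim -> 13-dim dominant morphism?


dim(fiber)=dim(X)-dim(Y)=24-13=11


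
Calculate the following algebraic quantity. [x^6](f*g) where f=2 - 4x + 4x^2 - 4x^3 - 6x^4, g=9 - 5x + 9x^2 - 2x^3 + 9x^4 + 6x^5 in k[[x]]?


[x^6] = sum a_i*b_j, i+j=6
  -4*6=-24
  4*9=36
  -4*-2=8
  -6*9=-54
Sum=-34


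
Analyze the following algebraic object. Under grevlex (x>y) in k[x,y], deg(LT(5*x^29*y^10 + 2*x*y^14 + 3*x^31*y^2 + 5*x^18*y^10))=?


LT: 5*x^29*y^10
deg_x=29, deg_y=10
Total=29+10=39


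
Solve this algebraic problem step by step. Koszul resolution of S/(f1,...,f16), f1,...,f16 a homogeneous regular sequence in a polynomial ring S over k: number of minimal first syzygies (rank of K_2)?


Regular sequence => Koszul complex is the minimal free resolution.
Syz_1 minimally generated by Koszul relations f_i*e_j - f_j*e_i (i<j): mu(Syz_1) = beta_2 = C(m,2) = m(m-1)/2
m=16
16*15/2 = 120


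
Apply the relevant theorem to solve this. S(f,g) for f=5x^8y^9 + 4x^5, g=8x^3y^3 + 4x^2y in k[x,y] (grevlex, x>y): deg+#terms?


LT(f)=5x^8y^9, LT(g)=8x^3y^3
lcm(LM)=x^8y^9
S(f,g) (scaled by 40 to clear denominators) = 8*f - 5x^5y^6*g = -20x^7y^7 + 32x^5
2 terms, deg 14.
14+2=16


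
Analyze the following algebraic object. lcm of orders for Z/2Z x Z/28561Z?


Exponent = lcm of the cyclic orders; pairwise coprime => product.
2^1*13^4=2*28561=57122


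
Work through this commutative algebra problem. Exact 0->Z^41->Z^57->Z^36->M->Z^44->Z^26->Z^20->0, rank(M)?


Alt sum=0:
(-1)^0*41 + (-1)^1*57 + (-1)^2*36 + (-1)^3*? + (-1)^4*44 + (-1)^5*26 + (-1)^6*20=0
rank(M)=58


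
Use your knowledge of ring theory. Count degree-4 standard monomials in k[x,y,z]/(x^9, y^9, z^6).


Need i<9, j<9, k<6 with i+j+k=4.
For each i, j ranges over max(0,4-i-5)..min(8,4-i):
  i=0: j in [0,4] -> 5
  i=1: j in [0,3] -> 4
  i=2: j in [0,2] -> 3
  i=3: j in [0,1] -> 2
  i=4: j in [0,0] -> 1
H(4) = 5+4+3+2+1 = 15


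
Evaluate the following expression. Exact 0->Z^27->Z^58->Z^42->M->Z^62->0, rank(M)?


Alt sum=0:
(-1)^0*27 + (-1)^1*58 + (-1)^2*42 + (-1)^3*? + (-1)^4*62=0
rank(M)=73


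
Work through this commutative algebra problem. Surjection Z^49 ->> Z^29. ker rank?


rank(ker) = 49-29 = 20


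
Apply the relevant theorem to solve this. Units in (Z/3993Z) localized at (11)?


Local ring = Z/1331Z.
phi(1331) = 11^2*(11-1) = 1210


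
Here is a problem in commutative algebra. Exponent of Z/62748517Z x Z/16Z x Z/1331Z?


Exponent = lcm of the cyclic orders; pairwise coprime => product.
13^7*2^4*11^3=62748517*16*1331=1336292418032


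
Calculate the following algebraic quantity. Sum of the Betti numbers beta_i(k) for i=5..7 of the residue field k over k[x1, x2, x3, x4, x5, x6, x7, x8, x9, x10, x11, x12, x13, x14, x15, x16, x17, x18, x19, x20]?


Koszul resolution: beta_i(k)=C(n,i), n=20
C(20,5)=15504, C(20,6)=38760, C(20,7)=77520
Sum=131784


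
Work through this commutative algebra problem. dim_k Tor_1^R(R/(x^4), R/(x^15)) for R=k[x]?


Tor_1(R/I,R/J)=(I cap J)/IJ=(x^15)/(x^19)
dim=19-15=min(4,15)=4


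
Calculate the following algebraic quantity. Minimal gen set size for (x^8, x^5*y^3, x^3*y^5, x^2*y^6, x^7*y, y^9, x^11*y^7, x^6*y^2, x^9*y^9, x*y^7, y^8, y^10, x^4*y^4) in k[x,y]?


Remove redundant (divisible by others).
x^9*y^9 redundant.
y^10 redundant.
x^11*y^7 redundant.
y^9 redundant.
Min: x^8, x^7*y, x^6*y^2, x^5*y^3, x^4*y^4, x^3*y^5, x^2*y^6, x*y^7, y^8
Count=9


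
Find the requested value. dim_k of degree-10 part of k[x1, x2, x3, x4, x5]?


C(d+n-1,n-1)=C(14,4)=1001


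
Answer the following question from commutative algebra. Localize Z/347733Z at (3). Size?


3-primary part: 347733=3^8*53
Size=3^8=6561


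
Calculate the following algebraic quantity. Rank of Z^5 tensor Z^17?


rank(M(x)N) = rank(M)*rank(N)
5*17 = 85


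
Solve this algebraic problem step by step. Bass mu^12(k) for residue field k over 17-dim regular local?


C(n,i)=C(17,12)=6188


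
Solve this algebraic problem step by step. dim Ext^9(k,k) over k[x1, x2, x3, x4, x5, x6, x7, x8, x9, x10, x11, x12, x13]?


C(n,i)=C(13,9)=715


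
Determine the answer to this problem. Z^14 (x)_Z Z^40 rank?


rank(M(x)N) = rank(M)*rank(N)
14*40 = 560


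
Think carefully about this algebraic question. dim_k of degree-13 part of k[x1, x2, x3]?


C(d+n-1,n-1)=C(15,2)=105


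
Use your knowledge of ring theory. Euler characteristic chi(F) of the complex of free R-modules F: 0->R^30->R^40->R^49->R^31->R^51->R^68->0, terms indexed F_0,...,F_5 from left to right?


chi = sum (-1)^i * rank:
(-1)^0*30=30
(-1)^1*40=-40
(-1)^2*49=49
(-1)^3*31=-31
(-1)^4*51=51
(-1)^5*68=-68
chi=-9


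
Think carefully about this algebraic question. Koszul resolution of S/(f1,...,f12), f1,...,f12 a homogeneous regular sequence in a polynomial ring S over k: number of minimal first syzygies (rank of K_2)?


Regular sequence => Koszul complex is the minimal free resolution.
Syz_1 minimally generated by Koszul relations f_i*e_j - f_j*e_i (i<j): mu(Syz_1) = beta_2 = C(m,2) = m(m-1)/2
m=12
12*11/2 = 66


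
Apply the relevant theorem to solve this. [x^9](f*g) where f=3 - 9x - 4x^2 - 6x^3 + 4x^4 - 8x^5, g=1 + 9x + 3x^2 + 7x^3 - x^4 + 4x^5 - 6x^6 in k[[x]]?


[x^9] = sum a_i*b_j, i+j=9
  -6*-6=36
  4*4=16
  -8*-1=8
Sum=60


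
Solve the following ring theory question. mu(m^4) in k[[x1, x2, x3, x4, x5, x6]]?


C(n+d-1,d)=C(9,4)=126


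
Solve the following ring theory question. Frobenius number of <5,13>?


gcd(5,13)=1 => F=ab-a-b=5*13-5-13=65-18=47


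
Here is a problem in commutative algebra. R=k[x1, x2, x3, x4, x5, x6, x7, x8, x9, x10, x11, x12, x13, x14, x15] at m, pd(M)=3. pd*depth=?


pd+depth=15
depth=15-3=12
pd*depth=3*12=36


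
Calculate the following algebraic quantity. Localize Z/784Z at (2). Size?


2-primary part: 784=2^4*49
Size=2^4=16


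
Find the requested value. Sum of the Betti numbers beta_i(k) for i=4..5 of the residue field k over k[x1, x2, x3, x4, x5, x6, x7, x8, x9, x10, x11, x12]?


Koszul resolution: beta_i(k)=C(n,i), n=12
C(12,4)=495, C(12,5)=792
Sum=1287


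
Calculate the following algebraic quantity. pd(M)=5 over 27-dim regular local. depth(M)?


pd+depth=depth(R)=27
depth=27-5=22


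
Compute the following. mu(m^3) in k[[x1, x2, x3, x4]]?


C(n+d-1,d)=C(6,3)=20


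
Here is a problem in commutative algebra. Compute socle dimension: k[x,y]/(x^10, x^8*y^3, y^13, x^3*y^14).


Socle = ann(m) = span of standard monomials u with x*u, y*u in I (staircase corners).
Redundant generators: x^3*y^14
Minimal generators: x^10, x^8*y^3, y^13
Corners: x^7y^12, x^9y^2
Socle dim=2


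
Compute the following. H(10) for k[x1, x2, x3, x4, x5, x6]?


C(d+n-1,n-1)=C(15,5)=3003


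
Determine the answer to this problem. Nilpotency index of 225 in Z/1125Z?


225^k mod 1125:
k=1: 225
k=2: 0
First zero at k = 2


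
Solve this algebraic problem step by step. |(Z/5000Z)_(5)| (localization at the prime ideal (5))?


5-primary part: 5000=5^4*8
Size=5^4=625


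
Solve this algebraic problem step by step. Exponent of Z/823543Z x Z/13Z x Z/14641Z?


Exponent = lcm of the cyclic orders; pairwise coprime => product.
7^7*13^1*11^4=823543*13*14641=156747409819


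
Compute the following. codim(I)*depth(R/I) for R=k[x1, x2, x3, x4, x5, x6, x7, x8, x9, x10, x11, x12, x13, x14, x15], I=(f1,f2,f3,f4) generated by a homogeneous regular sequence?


codim=4, depth=dim(R/I)=15-4=11
Product=4*11=44


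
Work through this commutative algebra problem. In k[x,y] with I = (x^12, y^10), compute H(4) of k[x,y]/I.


k[x,y], I = (x^12, y^10), d = 4
Need i < 12 and d-i < 10.
Range: 0 <= i <= 4.
H(4) = 5


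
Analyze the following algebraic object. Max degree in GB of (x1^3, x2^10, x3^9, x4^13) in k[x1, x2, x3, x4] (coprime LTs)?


Pure powers, coprime LTs => already GB.
Degrees: 3, 10, 9, 13
Max=13


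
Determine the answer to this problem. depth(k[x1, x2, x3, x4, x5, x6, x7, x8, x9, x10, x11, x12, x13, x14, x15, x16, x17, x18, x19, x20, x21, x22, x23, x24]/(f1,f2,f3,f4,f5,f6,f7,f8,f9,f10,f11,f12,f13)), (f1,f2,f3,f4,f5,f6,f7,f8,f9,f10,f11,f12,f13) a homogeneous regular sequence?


depth(R)=24
depth(R/I)=24-13=11


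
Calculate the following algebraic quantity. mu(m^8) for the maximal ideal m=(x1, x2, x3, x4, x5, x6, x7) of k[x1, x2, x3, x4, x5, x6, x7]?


Graded Nakayama: mu(m^d) = dim_k (m^d/m^(d+1)) = #degree-8 monomials in 7 vars
C(n+d-1,d)=C(14,8)=3003


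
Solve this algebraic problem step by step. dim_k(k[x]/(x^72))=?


Basis: 1,x,...,x^71
dim=72


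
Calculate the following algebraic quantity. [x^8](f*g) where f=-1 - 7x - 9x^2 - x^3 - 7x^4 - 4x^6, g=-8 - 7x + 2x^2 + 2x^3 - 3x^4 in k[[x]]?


[x^8] = sum a_i*b_j, i+j=8
  -7*-3=21
  -4*2=-8
Sum=13


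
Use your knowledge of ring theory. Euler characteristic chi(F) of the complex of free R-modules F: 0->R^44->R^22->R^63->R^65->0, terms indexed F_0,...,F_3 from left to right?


chi = sum (-1)^i * rank:
(-1)^0*44=44
(-1)^1*22=-22
(-1)^2*63=63
(-1)^3*65=-65
chi=20


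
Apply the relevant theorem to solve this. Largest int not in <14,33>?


gcd(14,33)=1 => F=ab-a-b=14*33-14-33=462-47=415


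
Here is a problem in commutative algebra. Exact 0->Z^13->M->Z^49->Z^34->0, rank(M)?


Alt sum=0:
(-1)^0*13 + (-1)^1*? + (-1)^2*49 + (-1)^3*34=0
rank(M)=28


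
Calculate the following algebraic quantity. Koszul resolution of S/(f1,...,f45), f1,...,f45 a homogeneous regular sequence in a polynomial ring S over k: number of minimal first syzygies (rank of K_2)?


Regular sequence => Koszul complex is the minimal free resolution.
Syz_1 minimally generated by Koszul relations f_i*e_j - f_j*e_i (i<j): mu(Syz_1) = beta_2 = C(m,2) = m(m-1)/2
m=45
45*44/2 = 990


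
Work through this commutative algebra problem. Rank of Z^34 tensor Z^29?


rank(M(x)N) = rank(M)*rank(N)
34*29 = 986


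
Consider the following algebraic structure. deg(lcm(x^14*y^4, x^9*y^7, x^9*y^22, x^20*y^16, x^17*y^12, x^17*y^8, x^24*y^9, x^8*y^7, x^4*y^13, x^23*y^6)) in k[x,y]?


lcm = componentwise max:
x: max(14,9,9,20,17,17,24,8,4,23)=24
y: max(4,7,22,16,12,8,9,7,13,6)=22
Total=24+22=46


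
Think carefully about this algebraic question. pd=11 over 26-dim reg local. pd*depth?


pd+depth=26
depth=26-11=15
pd*depth=11*15=165


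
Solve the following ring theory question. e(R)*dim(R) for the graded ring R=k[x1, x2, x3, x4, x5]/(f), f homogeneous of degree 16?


e(R)=deg(f)=16, dim(R)=5-1=4
e*dim=16*4=64


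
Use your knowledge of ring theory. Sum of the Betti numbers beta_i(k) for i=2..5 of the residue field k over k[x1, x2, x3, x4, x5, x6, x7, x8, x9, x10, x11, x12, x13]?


Koszul resolution: beta_i(k)=C(n,i), n=13
C(13,2)=78, C(13,3)=286, C(13,4)=715, C(13,5)=1287
Sum=2366


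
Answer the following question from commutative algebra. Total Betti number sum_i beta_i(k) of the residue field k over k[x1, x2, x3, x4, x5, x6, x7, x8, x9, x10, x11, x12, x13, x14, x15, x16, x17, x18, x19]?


Koszul resolution: beta_i(k)=C(n,i), n=19
sum_i C(19,i) = 2^19 = 524288


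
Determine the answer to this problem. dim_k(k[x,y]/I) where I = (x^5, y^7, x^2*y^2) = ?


k[x,y]/I, I = (x^5, y^7, x^2*y^2)
Rect: 5x7=35. Corner: (5-2)x(7-2)=15.
dim = 35-15 = 20


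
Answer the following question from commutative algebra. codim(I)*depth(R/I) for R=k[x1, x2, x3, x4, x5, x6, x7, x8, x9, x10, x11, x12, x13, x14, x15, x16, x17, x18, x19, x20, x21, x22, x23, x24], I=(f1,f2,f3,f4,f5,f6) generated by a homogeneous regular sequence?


codim=6, depth=dim(R/I)=24-6=18
Product=6*18=108


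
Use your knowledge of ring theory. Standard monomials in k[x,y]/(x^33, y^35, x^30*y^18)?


k[x,y]/I, I = (x^33, y^35, x^30*y^18)
Rect: 33x35=1155. Corner: (33-30)x(35-18)=51.
dim = 1155-51 = 1104


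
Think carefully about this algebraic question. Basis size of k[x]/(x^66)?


Basis: 1,x,...,x^65
dim=66


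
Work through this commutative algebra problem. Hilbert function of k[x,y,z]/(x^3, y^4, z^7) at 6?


Need i<3, j<4, k<7 with i+j+k=6.
For each i, j ranges over max(0,6-i-6)..min(3,6-i):
  i=0: j in [0,3] -> 4
  i=1: j in [0,3] -> 4
  i=2: j in [0,3] -> 4
H(6) = 4+4+4 = 12


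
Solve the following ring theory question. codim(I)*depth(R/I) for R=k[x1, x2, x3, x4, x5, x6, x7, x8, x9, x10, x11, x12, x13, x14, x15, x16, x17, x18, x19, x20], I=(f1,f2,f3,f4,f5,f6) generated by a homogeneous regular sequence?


codim=6, depth=dim(R/I)=20-6=14
Product=6*14=84


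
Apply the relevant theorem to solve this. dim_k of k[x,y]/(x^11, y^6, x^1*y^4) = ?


k[x,y]/I, I = (x^11, y^6, x^1*y^4)
Rect: 11x6=66. Corner: (11-1)x(6-4)=20.
dim = 66-20 = 46


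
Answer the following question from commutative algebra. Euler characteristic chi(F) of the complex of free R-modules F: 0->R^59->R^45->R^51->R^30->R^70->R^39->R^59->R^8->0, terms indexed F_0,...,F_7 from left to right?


chi = sum (-1)^i * rank:
(-1)^0*59=59
(-1)^1*45=-45
(-1)^2*51=51
(-1)^3*30=-30
(-1)^4*70=70
(-1)^5*39=-39
(-1)^6*59=59
(-1)^7*8=-8
chi=117


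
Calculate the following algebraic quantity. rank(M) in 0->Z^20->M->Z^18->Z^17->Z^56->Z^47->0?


Alt sum=0:
(-1)^0*20 + (-1)^1*? + (-1)^2*18 + (-1)^3*17 + (-1)^4*56 + (-1)^5*47=0
rank(M)=30


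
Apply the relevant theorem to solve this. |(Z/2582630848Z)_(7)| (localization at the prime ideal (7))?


7-primary part: 2582630848=7^9*64
Size=7^9=40353607


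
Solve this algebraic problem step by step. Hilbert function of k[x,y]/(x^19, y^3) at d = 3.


k[x,y], I = (x^19, y^3), d = 3
Need i < 19 and d-i < 3.
Range: 1 <= i <= 3.
H(3) = 3


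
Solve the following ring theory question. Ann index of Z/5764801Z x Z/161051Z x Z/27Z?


Exponent = lcm of the cyclic orders; pairwise coprime => product.
7^8*11^5*3^3=5764801*161051*27=25067528077977


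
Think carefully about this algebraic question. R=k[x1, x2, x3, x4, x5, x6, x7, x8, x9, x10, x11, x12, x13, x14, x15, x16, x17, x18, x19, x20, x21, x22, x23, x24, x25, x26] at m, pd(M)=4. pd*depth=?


pd+depth=26
depth=26-4=22
pd*depth=4*22=88


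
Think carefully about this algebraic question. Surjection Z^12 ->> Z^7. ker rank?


rank(ker) = 12-7 = 5


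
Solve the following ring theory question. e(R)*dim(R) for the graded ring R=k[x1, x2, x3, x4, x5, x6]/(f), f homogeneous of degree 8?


e(R)=deg(f)=8, dim(R)=6-1=5
e*dim=8*5=40


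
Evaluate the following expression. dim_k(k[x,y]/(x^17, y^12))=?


Basis: x^i*y^j, i<17, j<12
17*12=204


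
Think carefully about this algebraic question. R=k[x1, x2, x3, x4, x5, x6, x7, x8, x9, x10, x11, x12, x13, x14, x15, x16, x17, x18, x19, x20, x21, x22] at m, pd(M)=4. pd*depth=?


pd+depth=22
depth=22-4=18
pd*depth=4*18=72


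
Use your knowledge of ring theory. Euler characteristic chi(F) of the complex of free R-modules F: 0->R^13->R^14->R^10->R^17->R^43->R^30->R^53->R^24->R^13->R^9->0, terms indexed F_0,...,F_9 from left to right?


chi = sum (-1)^i * rank:
(-1)^0*13=13
(-1)^1*14=-14
(-1)^2*10=10
(-1)^3*17=-17
(-1)^4*43=43
(-1)^5*30=-30
(-1)^6*53=53
(-1)^7*24=-24
(-1)^8*13=13
(-1)^9*9=-9
chi=38


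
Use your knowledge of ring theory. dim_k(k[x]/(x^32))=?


Basis: 1,x,...,x^31
dim=32


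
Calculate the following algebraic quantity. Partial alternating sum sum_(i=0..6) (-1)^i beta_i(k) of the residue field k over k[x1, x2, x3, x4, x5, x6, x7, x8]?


Koszul resolution: beta_i(k)=C(n,i), n=8
sum_(i=0..p) (-1)^i C(n,i) = (-1)^p C(n-1,p)
(-1)^6*C(7,6) = (-1)^6*7 = 7


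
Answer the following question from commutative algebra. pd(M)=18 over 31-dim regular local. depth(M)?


pd+depth=depth(R)=31
depth=31-18=13


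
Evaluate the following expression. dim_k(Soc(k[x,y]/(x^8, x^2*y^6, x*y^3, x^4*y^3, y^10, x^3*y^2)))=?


Socle = ann(m) = span of standard monomials u with x*u, y*u in I (staircase corners).
Redundant generators: x^2*y^6, x^4*y^3
Minimal generators: x^8, x^3*y^2, x*y^3, y^10
Corners: y^9, x^2y^2, x^7y
Socle dim=3


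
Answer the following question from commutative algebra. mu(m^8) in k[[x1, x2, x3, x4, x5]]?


C(n+d-1,d)=C(12,8)=495


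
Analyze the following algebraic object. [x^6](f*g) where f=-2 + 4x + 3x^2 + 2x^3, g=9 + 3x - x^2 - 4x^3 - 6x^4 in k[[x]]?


[x^6] = sum a_i*b_j, i+j=6
  3*-6=-18
  2*-4=-8
Sum=-26


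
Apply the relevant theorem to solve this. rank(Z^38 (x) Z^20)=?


rank(M(x)N) = rank(M)*rank(N)
38*20 = 760


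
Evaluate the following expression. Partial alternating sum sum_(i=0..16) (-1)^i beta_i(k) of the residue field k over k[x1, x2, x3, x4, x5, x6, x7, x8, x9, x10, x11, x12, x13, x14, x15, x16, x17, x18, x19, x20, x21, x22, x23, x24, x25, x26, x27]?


Koszul resolution: beta_i(k)=C(n,i), n=27
sum_(i=0..p) (-1)^i C(n,i) = (-1)^p C(n-1,p)
(-1)^16*C(26,16) = (-1)^16*5311735 = 5311735


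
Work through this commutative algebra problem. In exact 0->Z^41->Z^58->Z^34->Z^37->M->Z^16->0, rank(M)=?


Alt sum=0:
(-1)^0*41 + (-1)^1*58 + (-1)^2*34 + (-1)^3*37 + (-1)^4*? + (-1)^5*16=0
rank(M)=36


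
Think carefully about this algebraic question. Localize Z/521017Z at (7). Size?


7-primary part: 521017=7^5*31
Size=7^5=16807


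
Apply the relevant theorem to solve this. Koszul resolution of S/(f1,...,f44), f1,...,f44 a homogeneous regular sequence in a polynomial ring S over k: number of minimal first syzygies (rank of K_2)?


Regular sequence => Koszul complex is the minimal free resolution.
Syz_1 minimally generated by Koszul relations f_i*e_j - f_j*e_i (i<j): mu(Syz_1) = beta_2 = C(m,2) = m(m-1)/2
m=44
44*43/2 = 946


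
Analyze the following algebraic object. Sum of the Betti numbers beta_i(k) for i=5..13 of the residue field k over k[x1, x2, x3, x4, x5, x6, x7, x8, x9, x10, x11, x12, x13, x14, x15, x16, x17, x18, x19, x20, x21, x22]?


Koszul resolution: beta_i(k)=C(n,i), n=22
C(22,5)=26334, C(22,6)=74613, C(22,7)=170544, C(22,8)=319770, C(22,9)=497420, C(22,10)=646646, C(22,11)=705432, C(22,12)=646646, C(22,13)=497420
Sum=3584825


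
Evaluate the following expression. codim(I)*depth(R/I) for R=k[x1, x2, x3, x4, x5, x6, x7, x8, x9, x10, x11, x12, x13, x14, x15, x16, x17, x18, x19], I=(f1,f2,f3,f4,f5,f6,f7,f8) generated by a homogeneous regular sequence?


codim=8, depth=dim(R/I)=19-8=11
Product=8*11=88


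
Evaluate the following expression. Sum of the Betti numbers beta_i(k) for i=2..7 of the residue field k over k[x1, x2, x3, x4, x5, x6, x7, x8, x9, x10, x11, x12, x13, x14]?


Koszul resolution: beta_i(k)=C(n,i), n=14
C(14,2)=91, C(14,3)=364, C(14,4)=1001, C(14,5)=2002, C(14,6)=3003, C(14,7)=3432
Sum=9893


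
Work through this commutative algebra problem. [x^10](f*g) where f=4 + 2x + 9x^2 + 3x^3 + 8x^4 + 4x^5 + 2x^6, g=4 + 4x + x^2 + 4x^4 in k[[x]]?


[x^10] = sum a_i*b_j, i+j=10
  2*4=8
Sum=8


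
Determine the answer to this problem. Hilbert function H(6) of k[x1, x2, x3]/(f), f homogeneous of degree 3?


C(8,2)-C(5,2)=28-10=18


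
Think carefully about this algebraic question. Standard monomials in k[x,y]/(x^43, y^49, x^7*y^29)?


k[x,y]/I, I = (x^43, y^49, x^7*y^29)
Rect: 43x49=2107. Corner: (43-7)x(49-29)=720.
dim = 2107-720 = 1387


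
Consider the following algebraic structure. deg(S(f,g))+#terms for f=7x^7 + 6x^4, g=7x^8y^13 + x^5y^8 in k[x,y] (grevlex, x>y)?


LT(f)=7x^7, LT(g)=7x^8y^13
lcm(LM)=x^8y^13
S(f,g) (scaled by 49 to clear denominators) = 7xy^13*f - 7*g = 42x^5y^13 - 7x^5y^8
2 terms, deg 18.
18+2=20


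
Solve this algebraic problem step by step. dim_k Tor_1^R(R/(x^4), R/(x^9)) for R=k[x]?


Tor_1(R/I,R/J)=(I cap J)/IJ=(x^9)/(x^13)
dim=13-9=min(4,9)=4


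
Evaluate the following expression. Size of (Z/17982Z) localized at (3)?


3-primary part: 17982=3^5*74
Size=3^5=243


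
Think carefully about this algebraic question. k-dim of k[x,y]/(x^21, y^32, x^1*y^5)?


k[x,y]/I, I = (x^21, y^32, x^1*y^5)
Rect: 21x32=672. Corner: (21-1)x(32-5)=540.
dim = 672-540 = 132


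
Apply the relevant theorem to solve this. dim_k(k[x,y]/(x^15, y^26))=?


Basis: x^i*y^j, i<15, j<26
15*26=390


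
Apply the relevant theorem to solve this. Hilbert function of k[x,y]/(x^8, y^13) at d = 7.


k[x,y], I = (x^8, y^13), d = 7
Need i < 8 and d-i < 13.
Range: 0 <= i <= 7.
H(7) = 8


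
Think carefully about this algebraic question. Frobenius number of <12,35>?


gcd(12,35)=1 => F=ab-a-b=12*35-12-35=420-47=373


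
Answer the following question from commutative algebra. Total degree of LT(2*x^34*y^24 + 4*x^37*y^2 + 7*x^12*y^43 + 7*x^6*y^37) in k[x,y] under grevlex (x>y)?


LT: 2*x^34*y^24
deg_x=34, deg_y=24
Total=34+24=58


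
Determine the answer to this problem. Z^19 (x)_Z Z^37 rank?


rank(M(x)N) = rank(M)*rank(N)
19*37 = 703


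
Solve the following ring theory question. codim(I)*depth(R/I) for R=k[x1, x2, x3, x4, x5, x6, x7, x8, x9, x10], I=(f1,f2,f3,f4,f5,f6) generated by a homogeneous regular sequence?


codim=6, depth=dim(R/I)=10-6=4
Product=6*4=24


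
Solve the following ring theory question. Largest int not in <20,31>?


gcd(20,31)=1 => F=ab-a-b=20*31-20-31=620-51=569


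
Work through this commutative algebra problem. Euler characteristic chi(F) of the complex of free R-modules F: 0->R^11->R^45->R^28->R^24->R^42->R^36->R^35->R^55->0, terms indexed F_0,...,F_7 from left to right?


chi = sum (-1)^i * rank:
(-1)^0*11=11
(-1)^1*45=-45
(-1)^2*28=28
(-1)^3*24=-24
(-1)^4*42=42
(-1)^5*36=-36
(-1)^6*35=35
(-1)^7*55=-55
chi=-44


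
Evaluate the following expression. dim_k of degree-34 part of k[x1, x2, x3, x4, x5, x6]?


C(d+n-1,n-1)=C(39,5)=575757


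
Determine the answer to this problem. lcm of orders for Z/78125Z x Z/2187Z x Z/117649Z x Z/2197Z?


Exponent = lcm of the cyclic orders; pairwise coprime => product.
5^7*3^7*7^6*13^3=78125*2187*117649*2197=44162851836796875


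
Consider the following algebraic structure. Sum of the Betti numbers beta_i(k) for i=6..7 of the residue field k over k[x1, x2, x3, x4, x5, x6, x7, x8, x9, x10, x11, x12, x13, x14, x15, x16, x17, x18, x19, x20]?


Koszul resolution: beta_i(k)=C(n,i), n=20
C(20,6)=38760, C(20,7)=77520
Sum=116280


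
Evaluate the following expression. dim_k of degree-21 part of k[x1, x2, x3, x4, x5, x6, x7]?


C(d+n-1,n-1)=C(27,6)=296010


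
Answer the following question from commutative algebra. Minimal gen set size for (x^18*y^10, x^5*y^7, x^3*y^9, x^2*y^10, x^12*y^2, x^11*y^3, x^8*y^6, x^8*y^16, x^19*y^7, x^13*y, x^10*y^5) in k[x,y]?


Remove redundant (divisible by others).
x^19*y^7 redundant.
x^18*y^10 redundant.
x^8*y^16 redundant.
Min: x^13*y, x^12*y^2, x^11*y^3, x^10*y^5, x^8*y^6, x^5*y^7, x^3*y^9, x^2*y^10
Count=8


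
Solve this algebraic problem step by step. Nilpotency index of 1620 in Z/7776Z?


1620^k mod 7776:
k=1: 1620
k=2: 3888
k=3: 0
First zero at k = 3


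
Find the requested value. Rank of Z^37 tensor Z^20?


rank(M(x)N) = rank(M)*rank(N)
37*20 = 740


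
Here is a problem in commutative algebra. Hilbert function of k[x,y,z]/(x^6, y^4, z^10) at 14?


Need i<6, j<4, k<10 with i+j+k=14.
For each i, j ranges over max(0,14-i-9)..min(3,14-i):
  i=0: j in [5,3] -> 0
  i=1: j in [4,3] -> 0
  i=2: j in [3,3] -> 1
  i=3: j in [2,3] -> 2
  i=4: j in [1,3] -> 3
  i=5: j in [0,3] -> 4
H(14) = 0+0+1+2+3+4 = 10


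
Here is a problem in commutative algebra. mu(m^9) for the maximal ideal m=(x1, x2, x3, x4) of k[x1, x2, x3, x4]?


Graded Nakayama: mu(m^d) = dim_k (m^d/m^(d+1)) = #degree-9 monomials in 4 vars
C(n+d-1,d)=C(12,9)=220


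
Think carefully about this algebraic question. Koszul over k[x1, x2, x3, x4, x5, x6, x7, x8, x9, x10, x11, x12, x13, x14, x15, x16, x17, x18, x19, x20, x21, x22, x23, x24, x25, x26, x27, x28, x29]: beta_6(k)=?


C(n,i)=C(29,6)=475020


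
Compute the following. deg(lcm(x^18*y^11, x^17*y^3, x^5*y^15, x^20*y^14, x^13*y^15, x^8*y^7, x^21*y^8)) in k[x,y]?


lcm = componentwise max:
x: max(18,17,5,20,13,8,21)=21
y: max(11,3,15,14,15,7,8)=15
Total=21+15=36


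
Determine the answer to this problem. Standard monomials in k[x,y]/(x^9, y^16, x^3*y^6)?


k[x,y]/I, I = (x^9, y^16, x^3*y^6)
Rect: 9x16=144. Corner: (9-3)x(16-6)=60.
dim = 144-60 = 84


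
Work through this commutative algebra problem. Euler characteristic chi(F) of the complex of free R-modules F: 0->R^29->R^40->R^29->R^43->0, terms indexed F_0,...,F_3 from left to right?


chi = sum (-1)^i * rank:
(-1)^0*29=29
(-1)^1*40=-40
(-1)^2*29=29
(-1)^3*43=-43
chi=-25


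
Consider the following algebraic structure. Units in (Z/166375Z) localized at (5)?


Local ring = Z/125Z.
phi(125) = 5^2*(5-1) = 100


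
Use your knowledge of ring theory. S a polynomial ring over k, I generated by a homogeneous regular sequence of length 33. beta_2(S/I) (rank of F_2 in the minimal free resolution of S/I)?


Regular sequence => Koszul complex is the minimal free resolution.
Syz_1 minimally generated by Koszul relations f_i*e_j - f_j*e_i (i<j): mu(Syz_1) = beta_2 = C(m,2) = m(m-1)/2
m=33
33*32/2 = 528


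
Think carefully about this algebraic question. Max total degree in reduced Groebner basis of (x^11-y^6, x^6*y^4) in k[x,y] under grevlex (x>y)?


LT(f1)=x^11, LT(f2)=x^6y^4, lcm=x^11y^4
S(f1,f2) = y^4*f1 - x^5*f2 = -y^10
Reduced GB = {f1, f2, y^10}; degrees 11, 10, 10
Max = 11


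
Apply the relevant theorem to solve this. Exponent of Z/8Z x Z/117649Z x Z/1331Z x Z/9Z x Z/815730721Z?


Exponent = lcm of the cyclic orders; pairwise coprime => product.
2^3*7^6*11^3*3^2*13^8=8*117649*1331*9*815730721=9196987801309235928


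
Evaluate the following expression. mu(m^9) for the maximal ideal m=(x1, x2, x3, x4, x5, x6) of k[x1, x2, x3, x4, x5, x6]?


Graded Nakayama: mu(m^d) = dim_k (m^d/m^(d+1)) = #degree-9 monomials in 6 vars
C(n+d-1,d)=C(14,9)=2002


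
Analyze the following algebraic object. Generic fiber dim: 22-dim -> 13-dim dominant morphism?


dim(fiber)=dim(X)-dim(Y)=22-13=9


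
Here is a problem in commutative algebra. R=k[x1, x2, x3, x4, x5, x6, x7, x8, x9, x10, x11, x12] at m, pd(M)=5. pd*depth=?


pd+depth=12
depth=12-5=7
pd*depth=5*7=35


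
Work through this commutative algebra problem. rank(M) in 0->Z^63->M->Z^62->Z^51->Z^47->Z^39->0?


Alt sum=0:
(-1)^0*63 + (-1)^1*? + (-1)^2*62 + (-1)^3*51 + (-1)^4*47 + (-1)^5*39=0
rank(M)=82


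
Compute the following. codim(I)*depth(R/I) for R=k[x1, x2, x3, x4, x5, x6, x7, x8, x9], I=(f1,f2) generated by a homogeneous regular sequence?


codim=2, depth=dim(R/I)=9-2=7
Product=2*7=14


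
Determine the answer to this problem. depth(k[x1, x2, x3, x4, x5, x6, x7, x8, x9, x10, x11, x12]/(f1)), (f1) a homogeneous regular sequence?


depth(R)=12
depth(R/I)=12-1=11


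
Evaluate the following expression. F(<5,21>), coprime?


gcd(5,21)=1 => F=ab-a-b=5*21-5-21=105-26=79


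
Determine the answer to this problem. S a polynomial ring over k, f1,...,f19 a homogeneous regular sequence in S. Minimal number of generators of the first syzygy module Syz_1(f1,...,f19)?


Regular sequence => Koszul complex is the minimal free resolution.
Syz_1 minimally generated by Koszul relations f_i*e_j - f_j*e_i (i<j): mu(Syz_1) = beta_2 = C(m,2) = m(m-1)/2
m=19
19*18/2 = 171


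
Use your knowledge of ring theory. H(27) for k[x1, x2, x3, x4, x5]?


C(d+n-1,n-1)=C(31,4)=31465


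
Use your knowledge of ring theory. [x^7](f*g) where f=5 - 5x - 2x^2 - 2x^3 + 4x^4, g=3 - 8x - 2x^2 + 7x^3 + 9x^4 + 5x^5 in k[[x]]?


[x^7] = sum a_i*b_j, i+j=7
  -2*5=-10
  -2*9=-18
  4*7=28
Sum=0


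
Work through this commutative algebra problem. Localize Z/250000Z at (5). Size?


5-primary part: 250000=5^6*16
Size=5^6=15625


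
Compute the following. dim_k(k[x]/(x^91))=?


Basis: 1,x,...,x^90
dim=91


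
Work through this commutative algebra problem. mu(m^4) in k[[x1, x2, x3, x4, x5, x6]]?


C(n+d-1,d)=C(9,4)=126


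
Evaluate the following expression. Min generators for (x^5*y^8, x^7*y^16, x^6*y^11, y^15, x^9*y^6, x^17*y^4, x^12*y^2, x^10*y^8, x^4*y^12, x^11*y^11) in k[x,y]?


Remove redundant (divisible by others).
x^10*y^8 redundant.
x^6*y^11 redundant.
x^7*y^16 redundant.
x^17*y^4 redundant.
x^11*y^11 redundant.
Min: x^12*y^2, x^9*y^6, x^5*y^8, x^4*y^12, y^15
Count=5


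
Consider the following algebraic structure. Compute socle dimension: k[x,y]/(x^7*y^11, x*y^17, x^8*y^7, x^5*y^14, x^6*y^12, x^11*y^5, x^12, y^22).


Socle = ann(m) = span of standard monomials u with x*u, y*u in I (staircase corners).
Minimal generators: x^12, x^11*y^5, x^8*y^7, x^7*y^11, x^6*y^12, x^5*y^14, x*y^17, y^22
Corners: y^21, x^4y^16, x^5y^13, x^6y^11, x^7y^10, x^10y^6, x^11y^4
Socle dim=7


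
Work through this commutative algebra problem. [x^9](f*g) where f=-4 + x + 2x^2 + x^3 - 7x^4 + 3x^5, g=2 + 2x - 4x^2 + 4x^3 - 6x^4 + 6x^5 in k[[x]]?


[x^9] = sum a_i*b_j, i+j=9
  -7*6=-42
  3*-6=-18
Sum=-60


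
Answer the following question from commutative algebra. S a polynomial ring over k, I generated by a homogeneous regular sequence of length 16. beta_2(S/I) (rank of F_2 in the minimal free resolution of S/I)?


Regular sequence => Koszul complex is the minimal free resolution.
Syz_1 minimally generated by Koszul relations f_i*e_j - f_j*e_i (i<j): mu(Syz_1) = beta_2 = C(m,2) = m(m-1)/2
m=16
16*15/2 = 120


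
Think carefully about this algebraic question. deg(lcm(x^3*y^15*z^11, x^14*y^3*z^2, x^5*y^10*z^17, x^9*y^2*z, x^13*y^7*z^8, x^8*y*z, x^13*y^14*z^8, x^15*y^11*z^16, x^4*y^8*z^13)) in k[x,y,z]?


lcm = componentwise max:
x: max(3,14,5,9,13,8,13,15,4)=15
y: max(15,3,10,2,7,1,14,11,8)=15
z: max(11,2,17,1,8,1,8,16,13)=17
Total=15+15+17=47


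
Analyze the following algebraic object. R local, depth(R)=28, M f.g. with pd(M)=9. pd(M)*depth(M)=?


pd+depth=28
depth=28-9=19
pd*depth=9*19=171


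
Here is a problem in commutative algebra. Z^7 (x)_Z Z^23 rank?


rank(M(x)N) = rank(M)*rank(N)
7*23 = 161


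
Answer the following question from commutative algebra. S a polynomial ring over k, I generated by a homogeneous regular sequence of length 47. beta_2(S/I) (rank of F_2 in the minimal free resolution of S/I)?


Regular sequence => Koszul complex is the minimal free resolution.
Syz_1 minimally generated by Koszul relations f_i*e_j - f_j*e_i (i<j): mu(Syz_1) = beta_2 = C(m,2) = m(m-1)/2
m=47
47*46/2 = 1081


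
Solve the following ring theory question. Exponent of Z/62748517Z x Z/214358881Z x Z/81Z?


Exponent = lcm of the cyclic orders; pairwise coprime => product.
13^7*11^8*3^4=62748517*214358881*81=1089506852970887637


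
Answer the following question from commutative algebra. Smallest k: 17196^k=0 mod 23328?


17196^k mod 23328:
k=1: 17196
k=2: 20016
k=3: 13824
k=4: 5184
k=5: 7776
k=6: 0
First zero at k = 6


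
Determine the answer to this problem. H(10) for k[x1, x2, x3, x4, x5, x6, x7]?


C(d+n-1,n-1)=C(16,6)=8008


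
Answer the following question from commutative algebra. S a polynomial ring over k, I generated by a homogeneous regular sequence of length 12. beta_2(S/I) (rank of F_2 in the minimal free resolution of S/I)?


Regular sequence => Koszul complex is the minimal free resolution.
Syz_1 minimally generated by Koszul relations f_i*e_j - f_j*e_i (i<j): mu(Syz_1) = beta_2 = C(m,2) = m(m-1)/2
m=12
12*11/2 = 66


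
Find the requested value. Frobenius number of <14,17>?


gcd(14,17)=1 => F=ab-a-b=14*17-14-17=238-31=207


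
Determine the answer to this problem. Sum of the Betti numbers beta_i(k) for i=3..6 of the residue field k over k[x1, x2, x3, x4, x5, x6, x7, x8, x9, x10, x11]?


Koszul resolution: beta_i(k)=C(n,i), n=11
C(11,3)=165, C(11,4)=330, C(11,5)=462, C(11,6)=462
Sum=1419


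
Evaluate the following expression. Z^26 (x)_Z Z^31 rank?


rank(M(x)N) = rank(M)*rank(N)
26*31 = 806


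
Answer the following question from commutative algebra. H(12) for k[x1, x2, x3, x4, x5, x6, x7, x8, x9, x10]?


C(d+n-1,n-1)=C(21,9)=293930


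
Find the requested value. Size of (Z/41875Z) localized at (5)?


5-primary part: 41875=5^4*67
Size=5^4=625


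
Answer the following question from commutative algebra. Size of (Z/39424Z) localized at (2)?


2-primary part: 39424=2^9*77
Size=2^9=512


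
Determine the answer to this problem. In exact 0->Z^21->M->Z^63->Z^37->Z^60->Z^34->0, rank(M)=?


Alt sum=0:
(-1)^0*21 + (-1)^1*? + (-1)^2*63 + (-1)^3*37 + (-1)^4*60 + (-1)^5*34=0
rank(M)=73


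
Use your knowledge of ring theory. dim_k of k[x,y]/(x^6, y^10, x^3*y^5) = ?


k[x,y]/I, I = (x^6, y^10, x^3*y^5)
Rect: 6x10=60. Corner: (6-3)x(10-5)=15.
dim = 60-15 = 45


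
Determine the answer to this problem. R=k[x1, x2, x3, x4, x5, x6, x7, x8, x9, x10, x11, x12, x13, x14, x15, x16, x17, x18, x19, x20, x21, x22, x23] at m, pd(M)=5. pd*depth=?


pd+depth=23
depth=23-5=18
pd*depth=5*18=90


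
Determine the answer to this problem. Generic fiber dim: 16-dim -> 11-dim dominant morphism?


dim(fiber)=dim(X)-dim(Y)=16-11=5


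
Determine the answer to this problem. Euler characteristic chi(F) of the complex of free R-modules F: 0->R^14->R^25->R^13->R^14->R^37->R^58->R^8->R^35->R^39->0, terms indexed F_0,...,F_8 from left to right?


chi = sum (-1)^i * rank:
(-1)^0*14=14
(-1)^1*25=-25
(-1)^2*13=13
(-1)^3*14=-14
(-1)^4*37=37
(-1)^5*58=-58
(-1)^6*8=8
(-1)^7*35=-35
(-1)^8*39=39
chi=-21


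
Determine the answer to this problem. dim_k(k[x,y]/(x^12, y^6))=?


Basis: x^i*y^j, i<12, j<6
12*6=72


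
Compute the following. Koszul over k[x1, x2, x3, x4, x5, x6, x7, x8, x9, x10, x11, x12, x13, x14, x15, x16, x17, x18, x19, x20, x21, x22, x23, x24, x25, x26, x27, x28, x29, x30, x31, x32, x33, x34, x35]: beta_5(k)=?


C(n,i)=C(35,5)=324632


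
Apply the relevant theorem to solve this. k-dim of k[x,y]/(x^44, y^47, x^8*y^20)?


k[x,y]/I, I = (x^44, y^47, x^8*y^20)
Rect: 44x47=2068. Corner: (44-8)x(47-20)=972.
dim = 2068-972 = 1096


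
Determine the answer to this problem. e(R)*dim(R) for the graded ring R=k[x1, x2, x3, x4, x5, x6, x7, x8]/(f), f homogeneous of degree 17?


e(R)=deg(f)=17, dim(R)=8-1=7
e*dim=17*7=119


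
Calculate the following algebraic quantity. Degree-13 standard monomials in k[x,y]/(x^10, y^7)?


k[x,y], I = (x^10, y^7), d = 13
Need i < 10 and d-i < 7.
Range: 7 <= i <= 9.
H(13) = 3


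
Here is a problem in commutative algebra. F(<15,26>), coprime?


gcd(15,26)=1 => F=ab-a-b=15*26-15-26=390-41=349


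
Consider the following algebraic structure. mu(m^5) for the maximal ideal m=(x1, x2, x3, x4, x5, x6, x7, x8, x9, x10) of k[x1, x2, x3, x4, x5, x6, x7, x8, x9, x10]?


Graded Nakayama: mu(m^d) = dim_k (m^d/m^(d+1)) = #degree-5 monomials in 10 vars
C(n+d-1,d)=C(14,5)=2002


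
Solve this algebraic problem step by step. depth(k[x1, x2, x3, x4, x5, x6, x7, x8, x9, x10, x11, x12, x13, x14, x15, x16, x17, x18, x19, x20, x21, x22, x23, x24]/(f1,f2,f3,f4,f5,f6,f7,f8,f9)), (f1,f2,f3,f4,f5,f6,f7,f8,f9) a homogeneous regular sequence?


depth(R)=24
depth(R/I)=24-9=15


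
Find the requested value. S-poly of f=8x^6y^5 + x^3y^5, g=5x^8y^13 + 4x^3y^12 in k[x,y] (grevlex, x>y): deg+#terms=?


LT(f)=8x^6y^5, LT(g)=5x^8y^13
lcm(LM)=x^8y^13
S(f,g) (scaled by 40 to clear denominators) = 5x^2y^8*f - 8*g = 5x^5y^13 - 32x^3y^12
2 terms, deg 18.
18+2=20


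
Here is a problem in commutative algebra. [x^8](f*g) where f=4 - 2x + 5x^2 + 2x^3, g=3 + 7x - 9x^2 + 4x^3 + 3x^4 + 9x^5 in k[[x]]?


[x^8] = sum a_i*b_j, i+j=8
  2*9=18
Sum=18


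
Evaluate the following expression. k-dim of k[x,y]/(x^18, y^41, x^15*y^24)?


k[x,y]/I, I = (x^18, y^41, x^15*y^24)
Rect: 18x41=738. Corner: (18-15)x(41-24)=51.
dim = 738-51 = 687


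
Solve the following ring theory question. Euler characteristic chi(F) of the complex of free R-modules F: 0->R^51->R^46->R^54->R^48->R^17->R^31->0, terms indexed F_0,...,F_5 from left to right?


chi = sum (-1)^i * rank:
(-1)^0*51=51
(-1)^1*46=-46
(-1)^2*54=54
(-1)^3*48=-48
(-1)^4*17=17
(-1)^5*31=-31
chi=-3


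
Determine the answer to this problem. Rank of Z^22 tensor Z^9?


rank(M(x)N) = rank(M)*rank(N)
22*9 = 198


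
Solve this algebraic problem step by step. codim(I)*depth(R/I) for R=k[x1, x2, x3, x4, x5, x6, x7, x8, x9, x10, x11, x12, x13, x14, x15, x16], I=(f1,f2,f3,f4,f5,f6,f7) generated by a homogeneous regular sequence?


codim=7, depth=dim(R/I)=16-7=9
Product=7*9=63


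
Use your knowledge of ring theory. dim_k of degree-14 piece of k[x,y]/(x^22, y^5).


k[x,y], I = (x^22, y^5), d = 14
Need i < 22 and d-i < 5.
Range: 10 <= i <= 14.
H(14) = 5


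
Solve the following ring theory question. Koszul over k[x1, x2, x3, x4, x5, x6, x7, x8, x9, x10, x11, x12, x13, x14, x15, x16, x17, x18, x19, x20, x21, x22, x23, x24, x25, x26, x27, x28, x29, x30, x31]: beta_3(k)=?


C(n,i)=C(31,3)=4495


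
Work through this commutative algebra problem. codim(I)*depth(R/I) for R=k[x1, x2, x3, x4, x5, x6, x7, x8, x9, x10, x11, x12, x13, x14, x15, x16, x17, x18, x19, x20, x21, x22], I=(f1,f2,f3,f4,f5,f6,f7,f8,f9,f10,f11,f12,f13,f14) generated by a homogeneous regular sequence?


codim=14, depth=dim(R/I)=22-14=8
Product=14*8=112


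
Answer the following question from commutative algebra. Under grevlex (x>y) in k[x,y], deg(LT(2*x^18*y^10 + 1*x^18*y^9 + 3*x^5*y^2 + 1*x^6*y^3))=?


LT: 2*x^18*y^10
deg_x=18, deg_y=10
Total=18+10=28


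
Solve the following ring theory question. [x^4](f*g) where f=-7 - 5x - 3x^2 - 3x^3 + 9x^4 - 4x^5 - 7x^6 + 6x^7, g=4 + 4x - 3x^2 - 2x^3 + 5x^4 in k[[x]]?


[x^4] = sum a_i*b_j, i+j=4
  -7*5=-35
  -5*-2=10
  -3*-3=9
  -3*4=-12
  9*4=36
Sum=8


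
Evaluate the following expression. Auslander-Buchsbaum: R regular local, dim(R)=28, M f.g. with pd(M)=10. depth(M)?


pd+depth=depth(R)=28
depth=28-10=18


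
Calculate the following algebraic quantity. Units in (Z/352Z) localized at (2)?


Local ring = Z/32Z.
phi(32) = 2^4*(2-1) = 16


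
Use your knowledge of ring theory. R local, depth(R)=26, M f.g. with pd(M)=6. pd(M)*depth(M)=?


pd+depth=26
depth=26-6=20
pd*depth=6*20=120


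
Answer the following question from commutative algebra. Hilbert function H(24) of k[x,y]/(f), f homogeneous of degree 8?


H(t)=d for t>=d-1.
d=8, t=24
H(24)=8


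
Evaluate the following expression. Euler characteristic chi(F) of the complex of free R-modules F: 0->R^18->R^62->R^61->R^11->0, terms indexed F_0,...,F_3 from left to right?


chi = sum (-1)^i * rank:
(-1)^0*18=18
(-1)^1*62=-62
(-1)^2*61=61
(-1)^3*11=-11
chi=6


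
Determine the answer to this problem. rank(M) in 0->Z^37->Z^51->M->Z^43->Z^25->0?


Alt sum=0:
(-1)^0*37 + (-1)^1*51 + (-1)^2*? + (-1)^3*43 + (-1)^4*25=0
rank(M)=32


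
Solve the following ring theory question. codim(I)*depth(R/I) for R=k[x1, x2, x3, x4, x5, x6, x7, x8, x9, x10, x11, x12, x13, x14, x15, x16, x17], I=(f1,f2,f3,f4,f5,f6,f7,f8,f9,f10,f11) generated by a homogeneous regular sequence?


codim=11, depth=dim(R/I)=17-11=6
Product=11*6=66
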